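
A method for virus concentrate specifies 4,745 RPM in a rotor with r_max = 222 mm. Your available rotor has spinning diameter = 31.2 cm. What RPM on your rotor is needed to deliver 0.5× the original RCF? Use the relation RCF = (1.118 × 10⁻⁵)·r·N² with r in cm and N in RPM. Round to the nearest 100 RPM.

Original rotor: r = 222 mm = 22.2 cm
RCF_original = 1.118 × 10⁻⁵ × 22.2 × (4745)² = 1.118 × 10⁻⁵ × 22.2 × 22,515,025 ≈ 5,588.1 × g
Target RCF = 0.5 × 5,588.1 ≈ 2,794.1 × g
Your rotor: r = 31.2 / 2 = 15.6 cm
2,794.1 = 1.118 × 10⁻⁵ × 15.6 × N²
N² = 2,794.1 / (17.4408 × 10⁻⁵) = 16,020,481
N ≈ √16,020,481 ≈ 4,002.6

≈ 4000 RPM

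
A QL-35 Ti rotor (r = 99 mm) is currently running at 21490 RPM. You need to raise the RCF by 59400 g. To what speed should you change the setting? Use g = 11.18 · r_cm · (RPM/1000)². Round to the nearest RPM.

31599 RPM

r = 99 mm = 9.9 cm
Current RCF = 11.18 × 9.9 × (21.49)² = 11.18 × 9.9 × 461.8201 ≈ 51,115.2 × g
Target RCF = 51,115.2 + 59,400 = 110,515.2 × g
(N/1000)² = 110,515.2 / 110.682 = 998.493
N = 1000 × √998.493 ≈ 31,598.9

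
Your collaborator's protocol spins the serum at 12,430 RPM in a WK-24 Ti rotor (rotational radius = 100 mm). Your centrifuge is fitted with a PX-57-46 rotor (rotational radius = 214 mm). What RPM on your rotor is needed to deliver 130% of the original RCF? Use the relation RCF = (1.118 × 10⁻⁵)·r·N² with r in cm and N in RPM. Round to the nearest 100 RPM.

Original rotor: r = 100 mm = 10.0 cm
RCF_original = 1.118 × 10⁻⁵ × 10 × (12430)² = 1.118 × 10⁻⁵ × 10 × 154,504,900 ≈ 17,273.6 × g
Target RCF = 1.3 × 17,273.6 ≈ 22,455.7 × g
Your rotor: r = 214 mm = 21.4 cm
22,455.7 = 1.118 × 10⁻⁵ × 21.4 × N²
N² = 22,455.7 / (23.9252 × 10⁻⁵) = 93,857,941
N ≈ √93,857,941 ≈ 9,688.0

≈ 9700 RPM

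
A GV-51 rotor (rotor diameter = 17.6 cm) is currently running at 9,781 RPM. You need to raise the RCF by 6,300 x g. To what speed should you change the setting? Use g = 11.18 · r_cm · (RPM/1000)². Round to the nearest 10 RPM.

r = 17.6 / 2 = 8.8 cm
Current RCF = 11.18 × 8.8 × (9.781)² = 11.18 × 8.8 × 95.667961 ≈ 9,412.2 × g
Target RCF = 9,412.2 + 6,300 = 15,712.2 × g
(N/1000)² = 15,712.2 / 98.384 = 159.7028
N = 1000 × √159.7028 ≈ 12,637.4

N₂ ≈ 12640 RPM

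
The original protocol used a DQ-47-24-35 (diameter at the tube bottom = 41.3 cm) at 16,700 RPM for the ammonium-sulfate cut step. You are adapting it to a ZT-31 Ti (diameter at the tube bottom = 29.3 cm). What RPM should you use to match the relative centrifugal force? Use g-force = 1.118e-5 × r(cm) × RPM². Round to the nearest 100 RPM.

≈ 19800 RPM

Original rotor: r = 41.3 / 2 = 20.65 cm
RCF = 1.118 × 10⁻⁵ × r × N²
RCF_original = 1.118 × 10⁻⁵ × 20.65 × (16700)² = 1.118 × 10⁻⁵ × 20.65 × 278,890,000 ≈ 64,386.5 × g
Your rotor: r = 29.3 / 2 = 14.65 cm
64,386.5 = 1.118 × 10⁻⁵ × 14.65 × N²
N² = 64,386.5 / (16.3787 × 10⁻⁵) = 393,111,175
N ≈ √393,111,175 ≈ 19,827.0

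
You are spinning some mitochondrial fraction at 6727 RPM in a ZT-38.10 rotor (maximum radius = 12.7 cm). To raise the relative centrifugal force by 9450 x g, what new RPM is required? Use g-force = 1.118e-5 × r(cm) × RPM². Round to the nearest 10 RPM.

10570 RPM

Current RCF = 1.118 × 10⁻⁵ × 12.7 × (6727)² = 1.118 × 10⁻⁵ × 12.7 × 45,252,529 ≈ 6,425.2 × g
Target RCF = 6,425.2 + 9,450 = 15,875.2 × g
N² = 15,875.2 / (14.1986 × 10⁻⁵) = 111,808,206
N ≈ √111,808,206 ≈ 10,573.9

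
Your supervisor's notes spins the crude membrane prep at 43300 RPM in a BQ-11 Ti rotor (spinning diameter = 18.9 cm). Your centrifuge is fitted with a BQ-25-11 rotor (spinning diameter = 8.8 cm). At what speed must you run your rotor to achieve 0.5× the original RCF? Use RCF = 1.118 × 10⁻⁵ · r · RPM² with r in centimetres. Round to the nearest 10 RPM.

Original rotor: r = 18.9 / 2 = 9.45 cm
RCF_original = 1.118 × 10⁻⁵ × 9.45 × (43300)² = 1.118 × 10⁻⁵ × 9.45 × 1,874,890,000 ≈ 198,084 × g
Target RCF = 0.5 × 198,084 ≈ 99,042 × g
Your rotor: r = 8.8 / 2 = 4.4 cm
99,042 = 1.118 × 10⁻⁵ × 4.4 × N²
N² = 99,042 / (4.9192 × 10⁻⁵) = 2,013,376,159
N ≈ √2,013,376,159 ≈ 44,870.7

≈ 44870 RPM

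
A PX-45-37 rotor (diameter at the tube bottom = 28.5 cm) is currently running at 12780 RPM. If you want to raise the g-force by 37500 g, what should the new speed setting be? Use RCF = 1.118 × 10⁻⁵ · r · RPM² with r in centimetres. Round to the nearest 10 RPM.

19970 RPM

r = 28.5 / 2 = 14.25 cm
Current RCF = 1.118 × 10⁻⁵ × 14.25 × (12780)² = 1.118 × 10⁻⁵ × 14.25 × 163,328,400 ≈ 26,020.7 × g
Target RCF = 26,020.7 + 37,500 = 63,520.7 × g
N² = 63,520.7 / (15.9315 × 10⁻⁵) = 398,711,358
N ≈ √398,711,358 ≈ 19,967.8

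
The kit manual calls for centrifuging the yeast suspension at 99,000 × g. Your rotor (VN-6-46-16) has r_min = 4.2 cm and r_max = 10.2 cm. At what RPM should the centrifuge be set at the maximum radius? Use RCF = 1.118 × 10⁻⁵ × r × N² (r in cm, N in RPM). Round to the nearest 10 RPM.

29460 RPM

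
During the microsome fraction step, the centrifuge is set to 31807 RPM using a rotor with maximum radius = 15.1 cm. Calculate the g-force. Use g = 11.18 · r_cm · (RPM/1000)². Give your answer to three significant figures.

171000 g

RCF = 11.18 × r × (N/1000)²
RCF = 11.18 × 15.1 × (31.807)² = 11.18 × 15.1 × 1,011.685249 ≈ 170,790.7 × g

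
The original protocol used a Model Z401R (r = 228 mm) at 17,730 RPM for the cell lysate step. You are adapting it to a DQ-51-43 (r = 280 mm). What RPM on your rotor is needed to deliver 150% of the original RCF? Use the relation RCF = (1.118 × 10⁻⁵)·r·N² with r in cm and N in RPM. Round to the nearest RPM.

≈ 19595 RPM

Original rotor: r = 228 mm = 22.8 cm
RCF = 1.118 × 10⁻⁵ × r × N²
RCF_original = 1.118 × 10⁻⁵ × 22.8 × (17730)² = 1.118 × 10⁻⁵ × 22.8 × 314,352,900 ≈ 80,129.8 × g
Target RCF = 1.5 × 80,129.8 ≈ 120,194.7 × g
Your rotor: r = 280 mm = 28.0 cm
120,194.7 = 1.118 × 10⁻⁵ × 28 × N²
N² = 120,194.7 / (31.304 × 10⁻⁵) = 383,959,558
N ≈ √383,959,558 ≈ 19,594.9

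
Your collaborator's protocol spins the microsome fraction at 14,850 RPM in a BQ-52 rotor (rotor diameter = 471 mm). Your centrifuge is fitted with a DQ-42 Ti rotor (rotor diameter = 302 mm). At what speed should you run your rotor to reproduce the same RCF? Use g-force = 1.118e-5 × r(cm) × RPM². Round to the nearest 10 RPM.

Original rotor: r = 471 mm / 2 = 235.5 mm = 23.55 cm
RCF = 1.118 × 10⁻⁵ × r × N²
RCF_original = 1.118 × 10⁻⁵ × 23.55 × (14850)² = 1.118 × 10⁻⁵ × 23.55 × 220,522,500 ≈ 58,061.1 × g
Your rotor: r = 302 mm / 2 = 151 mm = 15.1 cm
58,061.1 = 1.118 × 10⁻⁵ × 15.1 × N²
N² = 58,061.1 / (16.8818 × 10⁻⁵) = 343,927,188
N ≈ √343,927,188 ≈ 18,545.3

18550 RPM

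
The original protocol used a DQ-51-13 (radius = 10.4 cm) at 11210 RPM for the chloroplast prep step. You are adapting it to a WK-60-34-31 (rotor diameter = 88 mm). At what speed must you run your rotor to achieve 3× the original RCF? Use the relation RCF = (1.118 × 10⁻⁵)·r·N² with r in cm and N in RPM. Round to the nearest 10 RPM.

≈ 29850 RPM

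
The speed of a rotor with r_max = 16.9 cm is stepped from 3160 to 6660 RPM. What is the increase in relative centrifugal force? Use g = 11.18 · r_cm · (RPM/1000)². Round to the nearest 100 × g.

≈ 6500 ×g

RCF₁ = 11.18 × 16.9 × (3.16)² = 11.18 × 16.9 × 9.9856 ≈ 1,886.7 × g
RCF₂ = 11.18 × 16.9 × (6.66)² = 11.18 × 16.9 × 44.3556 ≈ 8,380.6 × g
Increase = 8,380.6 − 1,886.7 = 6,493.9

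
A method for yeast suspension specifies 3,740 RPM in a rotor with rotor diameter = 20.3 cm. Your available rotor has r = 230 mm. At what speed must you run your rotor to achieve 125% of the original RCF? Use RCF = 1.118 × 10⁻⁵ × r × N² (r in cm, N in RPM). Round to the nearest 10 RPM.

2780 RPM

Original rotor: r = 20.3 / 2 = 10.15 cm
RCF_original = 1.118 × 10⁻⁵ × 10.15 × (3740)² = 1.118 × 10⁻⁵ × 10.15 × 13,987,600 ≈ 1,587.3 × g
Target RCF = 1.25 × 1,587.3 ≈ 1,984.1 × g
Your rotor: r = 230 mm = 23.0 cm
1,984.1 = 1.118 × 10⁻⁵ × 23 × N²
N² = 1,984.1 / (25.714 × 10⁻⁵) = 7,716,030
N ≈ √7,716,030 ≈ 2,777.8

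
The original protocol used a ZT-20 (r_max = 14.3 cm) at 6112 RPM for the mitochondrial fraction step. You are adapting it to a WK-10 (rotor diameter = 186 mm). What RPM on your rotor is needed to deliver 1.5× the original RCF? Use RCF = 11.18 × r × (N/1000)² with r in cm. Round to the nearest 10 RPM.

≈ 9280 RPM

RCF = 11.18 × r × (N/1000)²
RCF_original = 11.18 × 14.3 × (6.112)² = 11.18 × 14.3 × 37.356544 ≈ 5,972.3 × g
Target RCF = 1.5 × 5,972.3 ≈ 8,958.5 × g
Your rotor: r = 186 mm / 2 = 93 mm = 9.3 cm
8,958.5 = 11.18 × 9.3 × (N/1000)²
(N/1000)² = 8,958.5 / 103.974 = 86.16096
N = 1000 × √86.16096 ≈ 9,282.3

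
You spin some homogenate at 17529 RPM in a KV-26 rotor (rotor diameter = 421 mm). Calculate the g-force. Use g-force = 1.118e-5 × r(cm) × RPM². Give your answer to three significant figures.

r = 421 mm / 2 = 210.5 mm = 21.05 cm
RCF = 1.118 × 10⁻⁵ × 21.05 × (17529)² = 1.118 × 10⁻⁵ × 21.05 × 307,265,841 ≈ 72,311.6 × g

RCF ≈ 72300 × g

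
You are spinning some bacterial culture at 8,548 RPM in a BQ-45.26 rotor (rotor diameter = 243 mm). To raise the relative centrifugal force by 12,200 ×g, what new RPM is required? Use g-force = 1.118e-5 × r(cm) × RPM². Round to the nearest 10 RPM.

r = 243 mm / 2 = 121.5 mm = 12.15 cm
Current RCF = 1.118 × 10⁻⁵ × 12.15 × (8548)² = 1.118 × 10⁻⁵ × 12.15 × 73,068,304 ≈ 9,925.4 × g
Target RCF = 9,925.4 + 12,200 = 22,125.4 × g
N² = 22,125.4 / (13.5837 × 10⁻⁵) = 162,881,984
N ≈ √162,881,984 ≈ 12,762.5

≈ 12760 RPM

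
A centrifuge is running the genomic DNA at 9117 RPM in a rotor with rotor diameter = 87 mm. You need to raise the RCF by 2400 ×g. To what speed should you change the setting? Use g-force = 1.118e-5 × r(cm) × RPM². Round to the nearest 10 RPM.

r = 87 mm / 2 = 43.5 mm = 4.35 cm
Current RCF = 1.118 × 10⁻⁵ × 4.35 × (9117)² = 1.118 × 10⁻⁵ × 4.35 × 83,119,689 ≈ 4,042.4 × g
Target RCF = 4,042.4 + 2,400 = 6,442.4 × g
N² = 6,442.4 / (4.8633 × 10⁻⁵) = 132,469,722
N ≈ √132,469,722 ≈ 11,509.5

N₂ ≈ 11510 RPM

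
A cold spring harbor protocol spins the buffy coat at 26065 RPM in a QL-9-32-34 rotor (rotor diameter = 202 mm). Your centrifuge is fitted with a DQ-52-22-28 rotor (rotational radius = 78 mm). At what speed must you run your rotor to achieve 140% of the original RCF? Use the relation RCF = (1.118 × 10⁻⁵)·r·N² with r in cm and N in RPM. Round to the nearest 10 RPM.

≈ 35090 RPM

Original rotor: r = 202 mm / 2 = 101 mm = 10.1 cm
RCF_original = 1.118 × 10⁻⁵ × 10.1 × (26065)² = 1.118 × 10⁻⁵ × 10.1 × 679,384,225 ≈ 76,714.7 × g
Target RCF = 1.4 × 76,714.7 ≈ 107,400.6 × g
Your rotor: r = 78 mm = 7.8 cm
107,400.6 = 1.118 × 10⁻⁵ × 7.8 × N²
N² = 107,400.6 / (8.7204 × 10⁻⁵) = 1,231,601,761
N ≈ √1,231,601,761 ≈ 35,094.2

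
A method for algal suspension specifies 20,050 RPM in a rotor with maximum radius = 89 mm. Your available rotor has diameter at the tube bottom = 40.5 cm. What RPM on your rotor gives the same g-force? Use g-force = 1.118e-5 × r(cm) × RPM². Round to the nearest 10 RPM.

Original rotor: r = 89 mm = 8.9 cm
RCF_original = 1.118 × 10⁻⁵ × 8.9 × (20050)² = 1.118 × 10⁻⁵ × 8.9 × 402,002,500 ≈ 40,000.1 × g
Your rotor: r = 40.5 / 2 = 20.25 cm
40,000.1 = 1.118 × 10⁻⁵ × 20.25 × N²
N² = 40,000.1 / (22.6395 × 10⁻⁵) = 176,682,789
N ≈ √176,682,789 ≈ 13,292.2

≈ 13290 RPM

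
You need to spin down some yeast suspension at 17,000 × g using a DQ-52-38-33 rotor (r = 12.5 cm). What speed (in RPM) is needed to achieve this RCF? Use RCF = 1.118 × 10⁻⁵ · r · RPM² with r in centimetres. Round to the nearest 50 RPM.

N ≈ 11050 RPM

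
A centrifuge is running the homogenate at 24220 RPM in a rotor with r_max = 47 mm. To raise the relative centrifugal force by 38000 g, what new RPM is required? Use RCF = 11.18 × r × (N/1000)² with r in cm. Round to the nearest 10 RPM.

N₂ ≈ 36190 RPM

r = 47 mm = 4.7 cm
Current RCF = 11.18 × 4.7 × (24.22)² = 11.18 × 4.7 × 586.6084 ≈ 30,823.9 × g
Target RCF = 30,823.9 + 38,000 = 68,823.9 × g
(N/1000)² = 68,823.9 / 52.546 = 1309.784
N = 1000 × √1309.784 ≈ 36,190.9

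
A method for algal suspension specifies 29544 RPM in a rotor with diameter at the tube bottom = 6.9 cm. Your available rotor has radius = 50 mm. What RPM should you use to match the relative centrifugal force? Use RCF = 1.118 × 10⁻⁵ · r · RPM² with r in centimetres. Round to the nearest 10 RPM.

24540 RPM

Original rotor: r = 6.9 / 2 = 3.45 cm
RCF_original = 1.118 × 10⁻⁵ × 3.45 × (29544)² = 1.118 × 10⁻⁵ × 3.45 × 872,847,936 ≈ 33,666.6 × g
Your rotor: r = 50 mm = 5.0 cm
33,666.6 = 1.118 × 10⁻⁵ × 5 × N²
N² = 33,666.6 / (5.59 × 10⁻⁵) = 602,264,758
N ≈ √602,264,758 ≈ 24,541.1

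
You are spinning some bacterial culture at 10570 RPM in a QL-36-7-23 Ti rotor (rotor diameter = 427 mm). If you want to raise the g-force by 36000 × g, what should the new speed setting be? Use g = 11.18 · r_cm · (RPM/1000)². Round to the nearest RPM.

r = 427 mm / 2 = 213.5 mm = 21.35 cm
Current RCF = 11.18 × 21.35 × (10.57)² = 11.18 × 21.35 × 111.7249 ≈ 26,668 × g
Target RCF = 26,668 + 36,000 = 62,668 × g
(N/1000)² = 62,668 / 238.693 = 262.5465
N = 1000 × √262.5465 ≈ 16,203.3

≈ 16203 RPM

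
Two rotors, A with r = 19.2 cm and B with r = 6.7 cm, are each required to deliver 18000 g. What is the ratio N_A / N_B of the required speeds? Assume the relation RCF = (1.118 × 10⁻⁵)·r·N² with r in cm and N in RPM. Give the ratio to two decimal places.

0.59

At fixed RCF, N ∝ 1/√r, so N_A/N_B = √(r_B/r_A) = √(6.7/19.2) = √0.348958 = 0.5907.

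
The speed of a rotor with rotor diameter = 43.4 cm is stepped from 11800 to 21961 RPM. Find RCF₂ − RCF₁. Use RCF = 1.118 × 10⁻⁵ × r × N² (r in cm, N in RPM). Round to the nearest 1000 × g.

r = 43.4 / 2 = 21.7 cm
RCF₁ = 1.118 × 10⁻⁵ × 21.7 × (11800)² = 1.118 × 10⁻⁵ × 21.7 × 139,240,000 ≈ 33,780.5 × g
RCF₂ = 1.118 × 10⁻⁵ × 21.7 × (21961)² = 1.118 × 10⁻⁵ × 21.7 × 482,285,521 ≈ 117,005.4 × g
Increase = 117,005.4 − 33,780.5 = 83,224.9

≈ 83000 ×g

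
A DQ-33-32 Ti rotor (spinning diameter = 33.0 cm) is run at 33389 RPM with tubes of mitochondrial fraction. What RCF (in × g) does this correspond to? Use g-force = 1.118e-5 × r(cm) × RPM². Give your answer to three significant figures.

r = 33.0 / 2 = 16.5 cm
RCF = 1.118 × 10⁻⁵ × 16.5 × (33389)² = 1.118 × 10⁻⁵ × 16.5 × 1,114,825,321 ≈ 205,651.8 × g

206000 × g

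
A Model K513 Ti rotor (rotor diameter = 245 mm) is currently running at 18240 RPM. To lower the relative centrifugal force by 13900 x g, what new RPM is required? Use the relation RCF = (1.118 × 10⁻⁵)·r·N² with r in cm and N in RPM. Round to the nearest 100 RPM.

N₂ ≈ 15200 RPM

r = 245 mm / 2 = 122.5 mm = 12.25 cm
Current RCF = 1.118 × 10⁻⁵ × 12.25 × (18240)² = 1.118 × 10⁻⁵ × 12.25 × 332,697,600 ≈ 45,564.6 × g
Target RCF = 45,564.6 − 13,900 = 31,664.6 × g
N² = 31,664.6 / (13.6955 × 10⁻⁵) = 231,204,410
N ≈ √231,204,410 ≈ 15,205.4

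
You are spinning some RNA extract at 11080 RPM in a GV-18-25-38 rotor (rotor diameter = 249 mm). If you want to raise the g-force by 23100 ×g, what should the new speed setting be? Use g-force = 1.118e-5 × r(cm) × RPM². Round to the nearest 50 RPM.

N₂ ≈ 17000 RPM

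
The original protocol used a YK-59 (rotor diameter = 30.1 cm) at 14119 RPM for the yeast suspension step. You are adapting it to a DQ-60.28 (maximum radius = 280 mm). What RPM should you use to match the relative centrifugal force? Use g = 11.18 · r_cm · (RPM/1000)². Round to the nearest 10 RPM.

≈ 10350 RPM

Original rotor: r = 30.1 / 2 = 15.05 cm
RCF_original = 11.18 × 15.05 × (14.119)² = 11.18 × 15.05 × 199.346161 ≈ 33,541.8 × g
Your rotor: r = 280 mm = 28.0 cm
33,541.8 = 11.18 × 28 × (N/1000)²
(N/1000)² = 33,541.8 / 313.04 = 107.1486
N = 1000 × √107.1486 ≈ 10,351.3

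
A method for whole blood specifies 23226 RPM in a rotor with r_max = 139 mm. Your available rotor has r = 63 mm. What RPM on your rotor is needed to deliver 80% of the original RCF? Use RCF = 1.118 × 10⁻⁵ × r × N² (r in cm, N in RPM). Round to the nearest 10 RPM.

Original rotor: r = 139 mm = 13.9 cm
RCF = 1.118 × 10⁻⁵ × r × N²
RCF_original = 1.118 × 10⁻⁵ × 13.9 × (23226)² = 1.118 × 10⁻⁵ × 13.9 × 539,447,076 ≈ 83,831.2 × g
Target RCF = 0.8 × 83,831.2 ≈ 67,065 × g
Your rotor: r = 63 mm = 6.3 cm
67,065 = 1.118 × 10⁻⁵ × 6.3 × N²
N² = 67,065 / (7.0434 × 10⁻⁵) = 952,167,987
N ≈ √952,167,987 ≈ 30,857.2

30860 RPM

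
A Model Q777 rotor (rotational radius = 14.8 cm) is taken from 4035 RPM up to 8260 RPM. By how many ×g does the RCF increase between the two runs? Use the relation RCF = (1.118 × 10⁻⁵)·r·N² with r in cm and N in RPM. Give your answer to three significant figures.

RCF₁ = 1.118 × 10⁻⁵ × 14.8 × (4035)² = 1.118 × 10⁻⁵ × 14.8 × 16,281,225 ≈ 2,694 × g
RCF₂ = 1.118 × 10⁻⁵ × 14.8 × (8260)² = 1.118 × 10⁻⁵ × 14.8 × 68,227,600 ≈ 11,289.2 × g
Increase = 11,289.2 − 2,694 = 8,595.2

≈ 8600 ×g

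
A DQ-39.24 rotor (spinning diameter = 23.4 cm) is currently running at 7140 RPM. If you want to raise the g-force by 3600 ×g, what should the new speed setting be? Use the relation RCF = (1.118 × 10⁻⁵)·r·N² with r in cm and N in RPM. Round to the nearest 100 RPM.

r = 23.4 / 2 = 11.7 cm
Current RCF = 1.118 × 10⁻⁵ × 11.7 × (7140)² = 1.118 × 10⁻⁵ × 11.7 × 50,979,600 ≈ 6,668.4 × g
Target RCF = 6,668.4 + 3,600 = 10,268.4 × g
N² = 10,268.4 / (13.0806 × 10⁻⁵) = 78,500,986
N ≈ √78,500,986 ≈ 8,860.1

≈ 8900 RPM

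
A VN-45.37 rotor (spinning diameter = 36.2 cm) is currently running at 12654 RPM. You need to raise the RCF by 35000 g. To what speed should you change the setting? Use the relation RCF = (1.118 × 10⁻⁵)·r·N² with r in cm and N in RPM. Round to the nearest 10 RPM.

r = 36.2 / 2 = 18.1 cm
Current RCF = 1.118 × 10⁻⁵ × 18.1 × (12654)² = 1.118 × 10⁻⁵ × 18.1 × 160,123,716 ≈ 32,402.3 × g
Target RCF = 32,402.3 + 35,000 = 67,402.3 × g
N² = 67,402.3 / (20.2358 × 10⁻⁵) = 333,084,435
N ≈ √333,084,435 ≈ 18,250.6

≈ 18250 RPM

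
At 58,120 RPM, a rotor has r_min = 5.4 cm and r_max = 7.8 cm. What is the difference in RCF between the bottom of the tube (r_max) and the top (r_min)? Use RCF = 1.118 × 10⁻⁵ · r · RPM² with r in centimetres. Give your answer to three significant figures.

90600 × g

ΔRCF = 1.118 × 10⁻⁵ × (r_max − r_min) × N² = 1.118 × 10⁻⁵ × 2.4 × 3,377,934,400 ≈ 90,636.7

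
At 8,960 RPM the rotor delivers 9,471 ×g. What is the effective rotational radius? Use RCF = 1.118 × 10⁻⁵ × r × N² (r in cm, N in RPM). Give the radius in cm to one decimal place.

≈ 10.6 cm

9471 = 1.118 × 10⁻⁵ × r × (8960)²
r = 9471 / (1.118 × 10⁻⁵ × 80,281,600) = 9471 / 897.5483 ≈ 10.552 cm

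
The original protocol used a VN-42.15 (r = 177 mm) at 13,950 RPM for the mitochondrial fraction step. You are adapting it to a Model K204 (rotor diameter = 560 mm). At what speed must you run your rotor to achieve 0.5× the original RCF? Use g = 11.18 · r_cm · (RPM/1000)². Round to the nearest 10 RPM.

Original rotor: r = 177 mm = 17.7 cm
RCF_original = 11.18 × 17.7 × (13.95)² = 11.18 × 17.7 × 194.6025 ≈ 38,509.1 × g
Target RCF = 0.5 × 38,509.1 ≈ 19,254.5 × g
Your rotor: r = 560 mm / 2 = 280 mm = 28 cm
19,254.5 = 11.18 × 28 × (N/1000)²
(N/1000)² = 19,254.5 / 313.04 = 61.50811
N = 1000 × √61.50811 ≈ 7,842.7

7840 RPM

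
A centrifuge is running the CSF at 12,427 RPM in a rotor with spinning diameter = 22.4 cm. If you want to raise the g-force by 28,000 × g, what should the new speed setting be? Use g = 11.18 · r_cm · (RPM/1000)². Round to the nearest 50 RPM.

r = 22.4 / 2 = 11.2 cm
Current RCF = 11.18 × 11.2 × (12.427)² = 11.18 × 11.2 × 154.430329 ≈ 19,337.1 × g
Target RCF = 19,337.1 + 28,000 = 47,337.1 × g
(N/1000)² = 47,337.1 / 125.216 = 378.0435
N = 1000 × √378.0435 ≈ 19,443.3

≈ 19450 RPM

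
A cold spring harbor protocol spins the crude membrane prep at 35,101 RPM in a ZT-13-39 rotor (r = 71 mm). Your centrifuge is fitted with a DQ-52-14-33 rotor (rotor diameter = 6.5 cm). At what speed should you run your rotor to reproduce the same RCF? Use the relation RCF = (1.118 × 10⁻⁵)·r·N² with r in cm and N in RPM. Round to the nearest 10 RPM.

Original rotor: r = 71 mm = 7.1 cm
RCF = 1.118 × 10⁻⁵ × r × N²
RCF_original = 1.118 × 10⁻⁵ × 7.1 × (35101)² = 1.118 × 10⁻⁵ × 7.1 × 1,232,080,201 ≈ 97,800.1 × g
Your rotor: r = 6.5 / 2 = 3.25 cm
97,800.1 = 1.118 × 10⁻⁵ × 3.25 × N²
N² = 97,800.1 / (3.6335 × 10⁻⁵) = 2,691,622,403
N ≈ √2,691,622,403 ≈ 51,880.8

≈ 51880 RPM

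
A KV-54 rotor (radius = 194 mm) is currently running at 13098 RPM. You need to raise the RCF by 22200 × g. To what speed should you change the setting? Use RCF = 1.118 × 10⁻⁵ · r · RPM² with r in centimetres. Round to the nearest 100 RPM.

r = 194 mm = 19.4 cm
Current RCF = 1.118 × 10⁻⁵ × 19.4 × (13098)² = 1.118 × 10⁻⁵ × 19.4 × 171,557,604 ≈ 37,209.5 × g
Target RCF = 37,209.5 + 22,200 = 59,409.5 × g
N² = 59,409.5 / (21.6892 × 10⁻⁵) = 273,912,823
N ≈ √273,912,823 ≈ 16,550.3

16600 RPM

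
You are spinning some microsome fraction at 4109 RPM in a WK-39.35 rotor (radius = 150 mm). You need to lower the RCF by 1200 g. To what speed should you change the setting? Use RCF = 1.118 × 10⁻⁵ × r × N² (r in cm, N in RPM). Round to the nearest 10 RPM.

r = 150 mm = 15.0 cm
Current RCF = 1.118 × 10⁻⁵ × 15 × (4109)² = 1.118 × 10⁻⁵ × 15 × 16,883,881 ≈ 2,831.4 × g
Target RCF = 2,831.4 − 1,200 = 1,631.4 × g
N² = 1,631.4 / (16.77 × 10⁻⁵) = 9,728,086
N ≈ √9,728,086 ≈ 3,119.0

3120 RPM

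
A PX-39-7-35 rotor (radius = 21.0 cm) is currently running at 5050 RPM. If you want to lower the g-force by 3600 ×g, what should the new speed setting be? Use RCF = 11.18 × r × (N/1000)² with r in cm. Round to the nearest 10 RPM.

Current RCF = 11.18 × 21 × (5.05)² = 11.18 × 21 × 25.5025 ≈ 5,987.5 × g
Target RCF = 5,987.5 − 3,600 = 2,387.5 × g
(N/1000)² = 2,387.5 / 234.78 = 10.16909
N = 1000 × √10.16909 ≈ 3,188.9

3190 RPM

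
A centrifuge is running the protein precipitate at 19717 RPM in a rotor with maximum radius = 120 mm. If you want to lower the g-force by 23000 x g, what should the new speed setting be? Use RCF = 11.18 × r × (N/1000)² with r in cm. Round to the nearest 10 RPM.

14740 RPM

r = 120 mm = 12.0 cm
Current RCF = 11.18 × 12 × (19.717)² = 11.18 × 12 × 388.760089 ≈ 52,156.1 × g
Target RCF = 52,156.1 − 23,000 = 29,156.1 × g
(N/1000)² = 29,156.1 / 134.16 = 217.3233
N = 1000 × √217.3233 ≈ 14,741.9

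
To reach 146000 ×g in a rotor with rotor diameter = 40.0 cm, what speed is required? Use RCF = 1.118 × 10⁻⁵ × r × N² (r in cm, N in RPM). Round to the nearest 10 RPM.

≈ 25550 RPM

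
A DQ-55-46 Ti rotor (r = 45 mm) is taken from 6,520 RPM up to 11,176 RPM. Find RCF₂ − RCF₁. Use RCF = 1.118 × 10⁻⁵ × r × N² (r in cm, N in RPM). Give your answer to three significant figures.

r = 45 mm = 4.5 cm
RCF₁ = 1.118 × 10⁻⁵ × 4.5 × (6520)² = 1.118 × 10⁻⁵ × 4.5 × 42,510,400 ≈ 2,138.7 × g
RCF₂ = 1.118 × 10⁻⁵ × 4.5 × (11176)² = 1.118 × 10⁻⁵ × 4.5 × 124,902,976 ≈ 6,283.9 × g
Increase = 6,283.9 − 2,138.7 = 4,145.2

4150 ×g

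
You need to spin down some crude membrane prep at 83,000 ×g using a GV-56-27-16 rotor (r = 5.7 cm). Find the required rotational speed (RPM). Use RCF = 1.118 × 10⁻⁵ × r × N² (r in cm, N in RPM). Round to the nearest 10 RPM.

N ≈ 36090 RPM

83,000 = 1.118 × 10⁻⁵ × 5.7 × N²
N² = 83,000 / (6.3726 × 10⁻⁵) = 1,302,451,119
N ≈ √1,302,451,119 ≈ 36,089.5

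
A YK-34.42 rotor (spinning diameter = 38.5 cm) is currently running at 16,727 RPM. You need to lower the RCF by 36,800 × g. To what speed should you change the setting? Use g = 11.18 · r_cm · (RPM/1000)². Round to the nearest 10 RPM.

r = 38.5 / 2 = 19.25 cm
Current RCF = 11.18 × 19.25 × (16.727)² = 11.18 × 19.25 × 279.792529 ≈ 60,215.5 × g
Target RCF = 60,215.5 − 36,800 = 23,415.5 × g
(N/1000)² = 23,415.5 / 215.215 = 108.8005
N = 1000 × √108.8005 ≈ 10,430.7

10430 RPM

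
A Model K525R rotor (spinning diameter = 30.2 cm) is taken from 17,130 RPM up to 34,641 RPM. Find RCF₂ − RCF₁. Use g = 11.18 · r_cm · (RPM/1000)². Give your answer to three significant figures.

153000 ×g

r = 30.2 / 2 = 15.1 cm
RCF₁ = 11.18 × 15.1 × (17.13)² = 11.18 × 15.1 × 293.4369 ≈ 49,537.4 × g
RCF₂ = 11.18 × 15.1 × (34.641)² = 11.18 × 15.1 × 1,199.998881 ≈ 202,581.4 × g
Increase = 202,581.4 − 49,537.4 = 153,044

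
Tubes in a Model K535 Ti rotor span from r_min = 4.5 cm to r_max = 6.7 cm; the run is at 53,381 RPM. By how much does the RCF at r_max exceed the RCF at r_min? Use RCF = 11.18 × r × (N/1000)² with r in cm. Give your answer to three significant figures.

70100 × g

RCF_max = 11.18 × 6.7 × (53.381)² = 11.18 × 6.7 × 2,849.531161 ≈ 213,447 × g
RCF_min = 11.18 × 4.5 × (53.381)² = 11.18 × 4.5 × 2,849.531161 ≈ 143,359.9 × g
ΔRCF = 213,447 − 143,359.9 = 70,087.1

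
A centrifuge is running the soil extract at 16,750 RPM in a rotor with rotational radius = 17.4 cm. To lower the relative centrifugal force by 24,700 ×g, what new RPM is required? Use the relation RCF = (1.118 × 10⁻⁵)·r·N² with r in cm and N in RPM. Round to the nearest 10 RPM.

N₂ ≈ 12390 RPM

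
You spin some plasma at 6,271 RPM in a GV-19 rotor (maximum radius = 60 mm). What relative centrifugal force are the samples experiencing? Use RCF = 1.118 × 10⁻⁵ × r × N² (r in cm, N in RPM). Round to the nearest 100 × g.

≈ 2600 g

r = 60 mm = 6.0 cm
RCF = 1.118 × 10⁻⁵ × r × N²
RCF = 1.118 × 10⁻⁵ × 6 × (6271)² = 1.118 × 10⁻⁵ × 6 × 39,325,441 ≈ 2,638 × g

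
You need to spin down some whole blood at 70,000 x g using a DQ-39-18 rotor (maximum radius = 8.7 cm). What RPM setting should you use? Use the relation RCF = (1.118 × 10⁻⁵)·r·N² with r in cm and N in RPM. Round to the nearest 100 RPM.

RCF = 1.118 × 10⁻⁵ × r × N²
70,000 = 1.118 × 10⁻⁵ × 8.7 × N²
N² = 70,000 / (9.7266 × 10⁻⁵) = 719,675,940
N ≈ √719,675,940 ≈ 26,826.8

≈ 26800 RPM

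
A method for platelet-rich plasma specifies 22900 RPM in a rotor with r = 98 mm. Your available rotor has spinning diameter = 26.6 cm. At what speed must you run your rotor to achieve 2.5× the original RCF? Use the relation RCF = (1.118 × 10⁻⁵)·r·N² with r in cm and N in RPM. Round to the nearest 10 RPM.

31080 RPM

Original rotor: r = 98 mm = 9.8 cm
RCF_original = 1.118 × 10⁻⁵ × 9.8 × (22900)² = 1.118 × 10⁻⁵ × 9.8 × 524,410,000 ≈ 57,456.5 × g
Target RCF = 2.5 × 57,456.5 ≈ 143,641.2 × g
Your rotor: r = 26.6 / 2 = 13.3 cm
143,641.2 = 1.118 × 10⁻⁵ × 13.3 × N²
N² = 143,641.2 / (14.8694 × 10⁻⁵) = 966,018,804
N ≈ √966,018,804 ≈ 31,080.8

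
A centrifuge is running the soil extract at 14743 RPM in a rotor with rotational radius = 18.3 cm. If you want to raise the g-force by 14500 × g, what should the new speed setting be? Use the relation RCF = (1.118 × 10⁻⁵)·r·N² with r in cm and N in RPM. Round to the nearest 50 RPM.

≈ 17000 RPM

Current RCF = 1.118 × 10⁻⁵ × 18.3 × (14743)² = 1.118 × 10⁻⁵ × 18.3 × 217,356,049 ≈ 44,469.7 × g
Target RCF = 44,469.7 + 14,500 = 58,969.7 × g
N² = 58,969.7 / (20.4594 × 10⁻⁵) = 288,227,905
N ≈ √288,227,905 ≈ 16,977.3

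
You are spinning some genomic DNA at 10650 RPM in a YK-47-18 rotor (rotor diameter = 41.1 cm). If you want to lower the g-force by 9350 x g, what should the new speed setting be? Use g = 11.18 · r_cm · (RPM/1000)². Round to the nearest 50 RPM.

r = 41.1 / 2 = 20.55 cm
Current RCF = 11.18 × 20.55 × (10.65)² = 11.18 × 20.55 × 113.4225 ≈ 26,058.7 × g
Target RCF = 26,058.7 − 9,350 = 16,708.7 × g
(N/1000)² = 16,708.7 / 229.749 = 72.72589
N = 1000 × √72.72589 ≈ 8,527.9

N₂ ≈ 8550 RPM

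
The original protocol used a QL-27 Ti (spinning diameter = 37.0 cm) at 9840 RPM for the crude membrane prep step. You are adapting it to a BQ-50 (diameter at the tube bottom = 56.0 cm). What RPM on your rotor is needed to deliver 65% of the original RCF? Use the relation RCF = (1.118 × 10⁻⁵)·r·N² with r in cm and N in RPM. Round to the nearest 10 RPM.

6450 RPM

Original rotor: r = 37.0 / 2 = 18.5 cm
RCF = 1.118 × 10⁻⁵ × r × N²
RCF_original = 1.118 × 10⁻⁵ × 18.5 × (9840)² = 1.118 × 10⁻⁵ × 18.5 × 96,825,600 ≈ 20,026.4 × g
Target RCF = 0.65 × 20,026.4 ≈ 13,017.2 × g
Your rotor: r = 56.0 / 2 = 28 cm
13,017.2 = 1.118 × 10⁻⁵ × 28 × N²
N² = 13,017.2 / (31.304 × 10⁻⁵) = 41,583,184
N ≈ √41,583,184 ≈ 6,448.5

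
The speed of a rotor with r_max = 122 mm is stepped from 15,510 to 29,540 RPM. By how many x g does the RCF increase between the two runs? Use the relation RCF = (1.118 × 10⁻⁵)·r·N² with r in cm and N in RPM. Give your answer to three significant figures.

r = 122 mm = 12.2 cm
RCF₁ = 1.118 × 10⁻⁵ × 12.2 × (15510)² = 1.118 × 10⁻⁵ × 12.2 × 240,560,100 ≈ 32,811.4 × g
RCF₂ = 1.118 × 10⁻⁵ × 12.2 × (29540)² = 1.118 × 10⁻⁵ × 12.2 × 872,611,600 ≈ 119,020.7 × g
Increase = 119,020.7 − 32,811.4 = 86,209.3

≈ 86200 x g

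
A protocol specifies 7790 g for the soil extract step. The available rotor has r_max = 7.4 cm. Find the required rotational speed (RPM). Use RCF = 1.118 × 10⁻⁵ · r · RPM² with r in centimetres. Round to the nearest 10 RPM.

≈ 9700 RPM

7,790 = 1.118 × 10⁻⁵ × 7.4 × N²
N² = 7,790 / (8.2732 × 10⁻⁵) = 94,159,455
N ≈ √94,159,455 ≈ 9,703.6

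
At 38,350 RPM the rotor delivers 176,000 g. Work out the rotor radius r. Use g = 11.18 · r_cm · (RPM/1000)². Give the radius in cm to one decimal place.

176000 = 11.18 × r × (38.35)²
r = 176000 / (11.18 × 1470.7225) = 176000 / 16442.68 ≈ 10.704 cm

≈ 10.7 cm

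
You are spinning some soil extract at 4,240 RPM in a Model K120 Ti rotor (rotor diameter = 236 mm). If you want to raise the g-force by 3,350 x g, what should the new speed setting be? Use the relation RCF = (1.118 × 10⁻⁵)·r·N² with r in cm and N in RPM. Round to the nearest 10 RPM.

r = 236 mm / 2 = 118 mm = 11.8 cm
Current RCF = 1.118 × 10⁻⁵ × 11.8 × (4240)² = 1.118 × 10⁻⁵ × 11.8 × 17,977,600 ≈ 2,371.7 × g
Target RCF = 2,371.7 + 3,350 = 5,721.7 × g
N² = 5,721.7 / (13.1924 × 10⁻⁵) = 43,371,183
N ≈ √43,371,183 ≈ 6,585.7

N₂ ≈ 6590 RPM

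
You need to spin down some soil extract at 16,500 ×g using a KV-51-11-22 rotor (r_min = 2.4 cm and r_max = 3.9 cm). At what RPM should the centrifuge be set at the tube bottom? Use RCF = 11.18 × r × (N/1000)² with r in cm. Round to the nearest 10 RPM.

Use r_max = 3.9 cm.
RCF = 11.18 × r × (N/1000)²
16,500 = 11.18 × 3.9 × (N/1000)²
(N/1000)² = 16,500 / 43.602 = 378.423
N = 1000 × √378.423 ≈ 19,453.1

≈ 19450 RPM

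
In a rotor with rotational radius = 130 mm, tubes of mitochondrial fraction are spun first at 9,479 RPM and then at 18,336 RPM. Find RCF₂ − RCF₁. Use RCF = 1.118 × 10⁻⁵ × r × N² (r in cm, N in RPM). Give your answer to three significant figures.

35800 g

r = 130 mm = 13.0 cm
RCF₁ = 1.118 × 10⁻⁵ × 13 × (9479)² = 1.118 × 10⁻⁵ × 13 × 89,851,441 ≈ 13,059 × g
RCF₂ = 1.118 × 10⁻⁵ × 13 × (18336)² = 1.118 × 10⁻⁵ × 13 × 336,208,896 ≈ 48,864.6 × g
Increase = 48,864.6 − 13,059 = 35,805.6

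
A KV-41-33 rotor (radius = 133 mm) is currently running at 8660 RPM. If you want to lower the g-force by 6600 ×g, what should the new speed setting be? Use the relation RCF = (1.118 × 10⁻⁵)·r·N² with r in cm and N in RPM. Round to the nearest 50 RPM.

r = 133 mm = 13.3 cm
Current RCF = 1.118 × 10⁻⁵ × 13.3 × (8660)² = 1.118 × 10⁻⁵ × 13.3 × 74,995,600 ≈ 11,151.4 × g
Target RCF = 11,151.4 − 6,600 = 4,551.4 × g
N² = 4,551.4 / (14.8694 × 10⁻⁵) = 30,609,171
N ≈ √30,609,171 ≈ 5,532.6

≈ 5550 RPM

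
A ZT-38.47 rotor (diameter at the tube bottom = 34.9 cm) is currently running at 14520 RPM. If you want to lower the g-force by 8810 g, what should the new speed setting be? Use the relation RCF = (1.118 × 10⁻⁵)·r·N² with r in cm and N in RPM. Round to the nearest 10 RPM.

12870 RPM

r = 34.9 / 2 = 17.45 cm
Current RCF = 1.118 × 10⁻⁵ × 17.45 × (14520)² = 1.118 × 10⁻⁵ × 17.45 × 210,830,400 ≈ 41,131.1 × g
Target RCF = 41,131.1 − 8,810 = 32,321.1 × g
N² = 32,321.1 / (19.5091 × 10⁻⁵) = 165,671,917
N ≈ √165,671,917 ≈ 12,871.4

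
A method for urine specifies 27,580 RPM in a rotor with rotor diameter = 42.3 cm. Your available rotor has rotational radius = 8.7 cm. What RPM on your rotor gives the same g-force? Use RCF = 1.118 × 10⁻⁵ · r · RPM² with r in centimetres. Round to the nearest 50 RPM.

Original rotor: r = 42.3 / 2 = 21.15 cm
RCF_original = 1.118 × 10⁻⁵ × 21.15 × (27580)² = 1.118 × 10⁻⁵ × 21.15 × 760,656,400 ≈ 179,862.5 × g
179,862.5 = 1.118 × 10⁻⁵ × 8.7 × N²
N² = 179,862.5 / (9.7266 × 10⁻⁵) = 1,849,181,626
N ≈ √1,849,181,626 ≈ 43,002.1

43000 RPM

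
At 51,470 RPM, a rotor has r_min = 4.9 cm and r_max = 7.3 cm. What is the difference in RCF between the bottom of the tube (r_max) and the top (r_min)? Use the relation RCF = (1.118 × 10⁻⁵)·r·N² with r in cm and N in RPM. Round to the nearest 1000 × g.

≈ 71000 ×g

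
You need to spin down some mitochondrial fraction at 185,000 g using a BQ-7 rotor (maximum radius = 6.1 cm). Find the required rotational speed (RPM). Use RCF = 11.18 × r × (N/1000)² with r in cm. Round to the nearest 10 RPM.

N ≈ 52080 RPM

RCF = 11.18 × r × (N/1000)²
185,000 = 11.18 × 6.1 × (N/1000)²
(N/1000)² = 185,000 / 68.198 = 2712.69
N = 1000 × √2712.69 ≈ 52,083.5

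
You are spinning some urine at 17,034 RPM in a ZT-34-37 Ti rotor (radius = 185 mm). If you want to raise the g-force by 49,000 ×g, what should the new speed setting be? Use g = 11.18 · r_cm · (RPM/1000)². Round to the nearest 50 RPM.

≈ 22950 RPM

r = 185 mm = 18.5 cm
Current RCF = 11.18 × 18.5 × (17.034)² = 11.18 × 18.5 × 290.157156 ≈ 60,013.2 × g
Target RCF = 60,013.2 + 49,000 = 109,013.2 × g
(N/1000)² = 109,013.2 / 206.83 = 527.0667
N = 1000 × √527.0667 ≈ 22,957.9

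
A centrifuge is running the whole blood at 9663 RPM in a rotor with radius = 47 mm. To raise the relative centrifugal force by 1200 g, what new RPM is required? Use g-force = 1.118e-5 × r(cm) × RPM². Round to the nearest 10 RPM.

N₂ ≈ 10780 RPM

r = 47 mm = 4.7 cm
Current RCF = 1.118 × 10⁻⁵ × 4.7 × (9663)² = 1.118 × 10⁻⁵ × 4.7 × 93,373,569 ≈ 4,906.4 × g
Target RCF = 4,906.4 + 1,200 = 6,106.4 × g
N² = 6,106.4 / (5.2546 × 10⁻⁵) = 116,210,558
N ≈ √116,210,558 ≈ 10,780.1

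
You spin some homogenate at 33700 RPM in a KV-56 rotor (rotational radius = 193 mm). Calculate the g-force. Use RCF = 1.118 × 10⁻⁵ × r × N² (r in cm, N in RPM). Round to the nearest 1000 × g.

r = 193 mm = 19.3 cm
RCF = 1.118 × 10⁻⁵ × r × N²
RCF = 1.118 × 10⁻⁵ × 19.3 × (33700)² = 1.118 × 10⁻⁵ × 19.3 × 1,135,690,000 ≈ 245,052.4 × g

245000 g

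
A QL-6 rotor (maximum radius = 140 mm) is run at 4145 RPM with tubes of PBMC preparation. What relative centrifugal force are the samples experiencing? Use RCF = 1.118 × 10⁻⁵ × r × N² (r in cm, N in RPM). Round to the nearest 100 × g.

≈ 2700 x g

r = 140 mm = 14.0 cm
RCF = 1.118 × 10⁻⁵ × r × N²
RCF = 1.118 × 10⁻⁵ × 14 × (4145)² = 1.118 × 10⁻⁵ × 14 × 17,181,025 ≈ 2,689.2 × g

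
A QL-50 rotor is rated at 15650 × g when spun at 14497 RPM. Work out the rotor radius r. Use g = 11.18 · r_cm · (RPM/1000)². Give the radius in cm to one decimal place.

RCF = 11.18 × r × (N/1000)²
15650 = 11.18 × r × (14.497)²
r = 15650 / (11.18 × 210.163009) = 15650 / 2349.622 ≈ 6.661 cm

≈ 6.7 cm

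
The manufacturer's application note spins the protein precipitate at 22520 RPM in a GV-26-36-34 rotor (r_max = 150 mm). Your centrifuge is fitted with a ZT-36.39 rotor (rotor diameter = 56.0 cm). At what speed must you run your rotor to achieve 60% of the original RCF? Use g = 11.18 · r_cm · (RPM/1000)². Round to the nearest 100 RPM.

Original rotor: r = 150 mm = 15.0 cm
RCF = 11.18 × r × (N/1000)²
RCF_original = 11.18 × 15 × (22.52)² = 11.18 × 15 × 507.1504 ≈ 85,049.1 × g
Target RCF = 0.6 × 85,049.1 ≈ 51,029.5 × g
Your rotor: r = 56.0 / 2 = 28 cm
51,029.5 = 11.18 × 28 × (N/1000)²
(N/1000)² = 51,029.5 / 313.04 = 163.0127
N = 1000 × √163.0127 ≈ 12,767.6

12800 RPM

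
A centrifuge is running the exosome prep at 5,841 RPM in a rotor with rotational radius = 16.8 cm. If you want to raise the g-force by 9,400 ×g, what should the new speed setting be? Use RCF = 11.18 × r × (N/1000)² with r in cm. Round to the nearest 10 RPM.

9170 RPM

Current RCF = 11.18 × 16.8 × (5.841)² = 11.18 × 16.8 × 34.117281 ≈ 6,408 × g
Target RCF = 6,408 + 9,400 = 15,808 × g
(N/1000)² = 15,808 / 187.824 = 84.1639
N = 1000 × √84.1639 ≈ 9,174.1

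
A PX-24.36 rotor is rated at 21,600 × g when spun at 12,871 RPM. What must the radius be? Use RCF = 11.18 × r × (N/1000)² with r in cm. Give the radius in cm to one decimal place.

11.7 cm

RCF = 11.18 × r × (N/1000)²
21600 = 11.18 × r × (12.871)²
r = 21600 / (11.18 × 165.662641) = 21600 / 1852.108 ≈ 11.662 cm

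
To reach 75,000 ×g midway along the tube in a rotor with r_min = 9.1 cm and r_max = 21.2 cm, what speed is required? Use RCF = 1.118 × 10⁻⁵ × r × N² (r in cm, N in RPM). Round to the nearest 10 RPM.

r_avg = (9.1 + 21.2) / 2 = 15.15 cm
75,000 = 1.118 × 10⁻⁵ × 15.15 × N²
N² = 75,000 / (16.9377 × 10⁻⁵) = 442,799,199
N ≈ √442,799,199 ≈ 21,042.8

≈ 21040 RPM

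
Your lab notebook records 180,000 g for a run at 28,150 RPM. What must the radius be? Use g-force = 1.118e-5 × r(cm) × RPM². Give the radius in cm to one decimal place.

20.3 cm

180000 = 1.118 × 10⁻⁵ × r × (28150)²
r = 180000 / (1.118 × 10⁻⁵ × 792,422,500) = 180000 / 8859.284 ≈ 20.318 cm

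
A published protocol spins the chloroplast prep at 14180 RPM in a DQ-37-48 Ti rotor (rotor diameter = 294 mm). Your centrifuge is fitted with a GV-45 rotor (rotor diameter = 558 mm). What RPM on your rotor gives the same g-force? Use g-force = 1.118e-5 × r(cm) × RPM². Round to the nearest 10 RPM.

Original rotor: r = 294 mm / 2 = 147 mm = 14.7 cm
RCF = 1.118 × 10⁻⁵ × r × N²
RCF_original = 1.118 × 10⁻⁵ × 14.7 × (14180)² = 1.118 × 10⁻⁵ × 14.7 × 201,072,400 ≈ 33,045.4 × g
Your rotor: r = 558 mm / 2 = 279 mm = 27.9 cm
33,045.4 = 1.118 × 10⁻⁵ × 27.9 × N²
N² = 33,045.4 / (31.1922 × 10⁻⁵) = 105,941,229
N ≈ √105,941,229 ≈ 10,292.8

10290 RPM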